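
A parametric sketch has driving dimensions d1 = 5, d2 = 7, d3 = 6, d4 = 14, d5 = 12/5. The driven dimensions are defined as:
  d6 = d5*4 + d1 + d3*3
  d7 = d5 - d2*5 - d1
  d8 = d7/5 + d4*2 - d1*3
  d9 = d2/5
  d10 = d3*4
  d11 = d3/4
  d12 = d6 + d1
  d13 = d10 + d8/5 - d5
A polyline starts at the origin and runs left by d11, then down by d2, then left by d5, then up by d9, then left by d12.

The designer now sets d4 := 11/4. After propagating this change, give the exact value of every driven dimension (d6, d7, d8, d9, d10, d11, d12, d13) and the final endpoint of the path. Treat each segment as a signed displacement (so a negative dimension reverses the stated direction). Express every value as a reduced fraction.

d6 = 163/5
d7 = -188/5
d8 = -851/50
d9 = 7/5
d10 = 24
d11 = 3/2
d12 = 188/5
d13 = 4549/250
endpoint = (-83/2, -28/5)

Apply edit: d4 := 11/4
  d6 = d5*4 + d1 + d3*3 = 163/5
  d7 = d5 - d2*5 - d1 = -188/5
  d8 = d7/5 + d4*2 - d1*3 = -851/50
  d9 = d2/5 = 7/5
  d10 = d3*4 = 24
  d11 = d3/4 = 3/2
  d12 = d6 + d1 = 188/5
  d13 = d10 + d8/5 - d5 = 4549/250
Walk from origin (0, 0):
  seg 1: left by d11 = 3/2 → (-3/2, 0)
  seg 2: down by d2 = 7 → (-3/2, -7)
  seg 3: left by d5 = 12/5 → (-39/10, -7)
  seg 4: up by d9 = 7/5 → (-39/10, -28/5)
  seg 5: left by d12 = 188/5 → (-83/2, -28/5)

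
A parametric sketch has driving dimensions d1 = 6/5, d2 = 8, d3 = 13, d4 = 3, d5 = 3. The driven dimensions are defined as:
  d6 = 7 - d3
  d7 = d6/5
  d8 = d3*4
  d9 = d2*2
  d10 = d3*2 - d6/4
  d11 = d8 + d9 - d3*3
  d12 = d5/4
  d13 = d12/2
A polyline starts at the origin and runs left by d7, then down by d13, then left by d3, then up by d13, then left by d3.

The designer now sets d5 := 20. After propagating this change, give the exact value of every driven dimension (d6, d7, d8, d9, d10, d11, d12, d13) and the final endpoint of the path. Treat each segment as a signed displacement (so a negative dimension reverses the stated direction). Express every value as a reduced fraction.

Apply edit: d5 := 20
  d6 = 7 - d3 = -6
  d7 = d6/5 = -6/5
  d8 = d3*4 = 52
  d9 = d2*2 = 16
  d10 = d3*2 - d6/4 = 55/2
  d11 = d8 + d9 - d3*3 = 29
  d12 = d5/4 = 5
  d13 = d12/2 = 5/2
Walk from origin (0, 0):
  seg 1: left by d7 = -6/5 → (6/5, 0)
  seg 2: down by d13 = 5/2 → (6/5, -5/2)
  seg 3: left by d3 = 13 → (-59/5, -5/2)
  seg 4: up by d13 = 5/2 → (-59/5, 0)
  seg 5: left by d3 = 13 → (-124/5, 0)

d6 = -6
d7 = -6/5
d8 = 52
d9 = 16
d10 = 55/2
d11 = 29
d12 = 5
d13 = 5/2
endpoint = (-124/5, 0)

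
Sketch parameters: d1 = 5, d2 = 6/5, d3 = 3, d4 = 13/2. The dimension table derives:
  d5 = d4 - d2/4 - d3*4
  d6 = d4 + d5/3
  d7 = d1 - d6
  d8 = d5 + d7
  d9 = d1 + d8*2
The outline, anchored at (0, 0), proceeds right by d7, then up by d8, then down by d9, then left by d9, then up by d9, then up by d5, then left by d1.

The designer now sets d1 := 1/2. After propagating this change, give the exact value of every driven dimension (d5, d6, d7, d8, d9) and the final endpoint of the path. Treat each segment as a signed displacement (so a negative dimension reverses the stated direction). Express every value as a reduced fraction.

d5 = -29/5
d6 = 137/30
d7 = -61/15
d8 = -148/15
d9 = -577/30
endpoint = (44/3, -47/3)

Apply edit: d1 := 1/2
  d5 = d4 - d2/4 - d3*4 = -29/5
  d6 = d4 + d5/3 = 137/30
  d7 = d1 - d6 = -61/15
  d8 = d5 + d7 = -148/15
  d9 = d1 + d8*2 = -577/30
Walk from origin (0, 0):
  seg 1: right by d7 = -61/15 → (-61/15, 0)
  seg 2: up by d8 = -148/15 → (-61/15, -148/15)
  seg 3: down by d9 = -577/30 → (-61/15, 281/30)
  seg 4: left by d9 = -577/30 → (91/6, 281/30)
  seg 5: up by d9 = -577/30 → (91/6, -148/15)
  seg 6: up by d5 = -29/5 → (91/6, -47/3)
  seg 7: left by d1 = 1/2 → (44/3, -47/3)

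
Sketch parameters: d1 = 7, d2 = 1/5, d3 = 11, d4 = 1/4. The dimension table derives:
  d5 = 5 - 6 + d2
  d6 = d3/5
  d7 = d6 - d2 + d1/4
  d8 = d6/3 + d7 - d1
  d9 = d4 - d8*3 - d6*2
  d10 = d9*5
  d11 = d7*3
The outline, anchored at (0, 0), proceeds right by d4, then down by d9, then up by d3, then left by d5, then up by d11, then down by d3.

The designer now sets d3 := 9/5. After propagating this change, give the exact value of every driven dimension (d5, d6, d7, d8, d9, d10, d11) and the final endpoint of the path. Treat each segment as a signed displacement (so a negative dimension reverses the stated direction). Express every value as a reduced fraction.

d5 = -4/5
d6 = 9/25
d7 = 191/100
d8 = -497/100
d9 = 361/25
d10 = 361/5
d11 = 573/100
endpoint = (21/20, -871/100)

Apply edit: d3 := 9/5
  d5 = 5 - 6 + d2 = -4/5
  d6 = d3/5 = 9/25
  d7 = d6 - d2 + d1/4 = 191/100
  d8 = d6/3 + d7 - d1 = -497/100
  d9 = d4 - d8*3 - d6*2 = 361/25
  d10 = d9*5 = 361/5
  d11 = d7*3 = 573/100
Walk from origin (0, 0):
  seg 1: right by d4 = 1/4 → (1/4, 0)
  seg 2: down by d9 = 361/25 → (1/4, -361/25)
  seg 3: up by d3 = 9/5 → (1/4, -316/25)
  seg 4: left by d5 = -4/5 → (21/20, -316/25)
  seg 5: up by d11 = 573/100 → (21/20, -691/100)
  seg 6: down by d3 = 9/5 → (21/20, -871/100)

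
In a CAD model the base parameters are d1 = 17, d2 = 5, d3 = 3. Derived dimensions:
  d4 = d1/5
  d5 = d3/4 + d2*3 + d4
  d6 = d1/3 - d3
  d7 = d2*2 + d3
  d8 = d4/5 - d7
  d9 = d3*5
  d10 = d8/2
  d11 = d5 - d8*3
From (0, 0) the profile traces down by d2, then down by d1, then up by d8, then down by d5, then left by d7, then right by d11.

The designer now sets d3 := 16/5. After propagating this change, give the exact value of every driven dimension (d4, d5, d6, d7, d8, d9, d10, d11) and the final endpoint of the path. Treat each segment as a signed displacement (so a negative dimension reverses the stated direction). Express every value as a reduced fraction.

Apply edit: d3 := 16/5
  d4 = d1/5 = 17/5
  d5 = d3/4 + d2*3 + d4 = 96/5
  d6 = d1/3 - d3 = 37/15
  d7 = d2*2 + d3 = 66/5
  d8 = d4/5 - d7 = -313/25
  d9 = d3*5 = 16
  d10 = d8/2 = -313/50
  d11 = d5 - d8*3 = 1419/25
Walk from origin (0, 0):
  seg 1: down by d2 = 5 → (0, -5)
  seg 2: down by d1 = 17 → (0, -22)
  seg 3: up by d8 = -313/25 → (0, -863/25)
  seg 4: down by d5 = 96/5 → (0, -1343/25)
  seg 5: left by d7 = 66/5 → (-66/5, -1343/25)
  seg 6: right by d11 = 1419/25 → (1089/25, -1343/25)

d4 = 17/5
d5 = 96/5
d6 = 37/15
d7 = 66/5
d8 = -313/25
d9 = 16
d10 = -313/50
d11 = 1419/25
endpoint = (1089/25, -1343/25)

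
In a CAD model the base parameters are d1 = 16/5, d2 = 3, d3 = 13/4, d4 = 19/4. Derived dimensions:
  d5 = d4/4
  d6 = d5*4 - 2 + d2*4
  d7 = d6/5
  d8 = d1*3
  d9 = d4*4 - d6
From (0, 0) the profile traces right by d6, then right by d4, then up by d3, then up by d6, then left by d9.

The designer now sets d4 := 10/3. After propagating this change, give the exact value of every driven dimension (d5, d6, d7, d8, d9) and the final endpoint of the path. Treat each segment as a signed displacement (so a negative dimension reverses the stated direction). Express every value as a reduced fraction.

Apply edit: d4 := 10/3
  d5 = d4/4 = 5/6
  d6 = d5*4 - 2 + d2*4 = 40/3
  d7 = d6/5 = 8/3
  d8 = d1*3 = 48/5
  d9 = d4*4 - d6 = 0
Walk from origin (0, 0):
  seg 1: right by d6 = 40/3 → (40/3, 0)
  seg 2: right by d4 = 10/3 → (50/3, 0)
  seg 3: up by d3 = 13/4 → (50/3, 13/4)
  seg 4: up by d6 = 40/3 → (50/3, 199/12)
  seg 5: left by d9 = 0 → (50/3, 199/12)

d5 = 5/6
d6 = 40/3
d7 = 8/3
d8 = 48/5
d9 = 0
endpoint = (50/3, 199/12)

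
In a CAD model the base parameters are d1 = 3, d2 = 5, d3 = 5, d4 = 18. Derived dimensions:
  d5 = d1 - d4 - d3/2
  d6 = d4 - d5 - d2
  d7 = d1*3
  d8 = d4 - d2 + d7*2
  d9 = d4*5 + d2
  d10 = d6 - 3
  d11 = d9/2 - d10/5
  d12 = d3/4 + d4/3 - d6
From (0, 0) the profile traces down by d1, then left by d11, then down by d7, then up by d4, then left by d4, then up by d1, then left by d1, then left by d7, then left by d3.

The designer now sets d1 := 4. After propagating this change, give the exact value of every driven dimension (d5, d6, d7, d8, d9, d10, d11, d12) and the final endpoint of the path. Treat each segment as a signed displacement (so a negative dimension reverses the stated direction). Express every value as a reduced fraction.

Apply edit: d1 := 4
  d5 = d1 - d4 - d3/2 = -33/2
  d6 = d4 - d5 - d2 = 59/2
  d7 = d1*3 = 12
  d8 = d4 - d2 + d7*2 = 37
  d9 = d4*5 + d2 = 95
  d10 = d6 - 3 = 53/2
  d11 = d9/2 - d10/5 = 211/5
  d12 = d3/4 + d4/3 - d6 = -89/4
Walk from origin (0, 0):
  seg 1: down by d1 = 4 → (0, -4)
  seg 2: left by d11 = 211/5 → (-211/5, -4)
  seg 3: down by d7 = 12 → (-211/5, -16)
  seg 4: up by d4 = 18 → (-211/5, 2)
  seg 5: left by d4 = 18 → (-301/5, 2)
  seg 6: up by d1 = 4 → (-301/5, 6)
  seg 7: left by d1 = 4 → (-321/5, 6)
  seg 8: left by d7 = 12 → (-381/5, 6)
  seg 9: left by d3 = 5 → (-406/5, 6)

d5 = -33/2
d6 = 59/2
d7 = 12
d8 = 37
d9 = 95
d10 = 53/2
d11 = 211/5
d12 = -89/4
endpoint = (-406/5, 6)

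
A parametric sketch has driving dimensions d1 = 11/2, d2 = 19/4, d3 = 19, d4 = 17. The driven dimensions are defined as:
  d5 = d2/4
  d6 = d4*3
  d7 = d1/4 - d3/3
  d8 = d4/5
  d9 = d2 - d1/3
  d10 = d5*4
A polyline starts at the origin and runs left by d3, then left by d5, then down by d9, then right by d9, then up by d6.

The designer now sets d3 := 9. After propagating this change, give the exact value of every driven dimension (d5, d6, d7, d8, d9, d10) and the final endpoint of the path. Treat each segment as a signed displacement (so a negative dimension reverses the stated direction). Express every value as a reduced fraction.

d5 = 19/16
d6 = 51
d7 = -13/8
d8 = 17/5
d9 = 35/12
d10 = 19/4
endpoint = (-349/48, 577/12)

Apply edit: d3 := 9
  d5 = d2/4 = 19/16
  d6 = d4*3 = 51
  d7 = d1/4 - d3/3 = -13/8
  d8 = d4/5 = 17/5
  d9 = d2 - d1/3 = 35/12
  d10 = d5*4 = 19/4
Walk from origin (0, 0):
  seg 1: left by d3 = 9 → (-9, 0)
  seg 2: left by d5 = 19/16 → (-163/16, 0)
  seg 3: down by d9 = 35/12 → (-163/16, -35/12)
  seg 4: right by d9 = 35/12 → (-349/48, -35/12)
  seg 5: up by d6 = 51 → (-349/48, 577/12)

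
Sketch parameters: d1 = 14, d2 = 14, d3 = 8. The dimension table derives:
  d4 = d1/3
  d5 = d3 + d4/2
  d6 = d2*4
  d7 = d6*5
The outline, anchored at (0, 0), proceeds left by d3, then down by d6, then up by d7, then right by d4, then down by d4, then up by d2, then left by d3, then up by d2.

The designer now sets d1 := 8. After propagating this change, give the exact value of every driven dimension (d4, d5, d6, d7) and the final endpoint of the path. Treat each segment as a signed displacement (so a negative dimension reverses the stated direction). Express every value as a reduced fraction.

d4 = 8/3
d5 = 28/3
d6 = 56
d7 = 280
endpoint = (-40/3, 748/3)

Apply edit: d1 := 8
  d4 = d1/3 = 8/3
  d5 = d3 + d4/2 = 28/3
  d6 = d2*4 = 56
  d7 = d6*5 = 280
Walk from origin (0, 0):
  seg 1: left by d3 = 8 → (-8, 0)
  seg 2: down by d6 = 56 → (-8, -56)
  seg 3: up by d7 = 280 → (-8, 224)
  seg 4: right by d4 = 8/3 → (-16/3, 224)
  seg 5: down by d4 = 8/3 → (-16/3, 664/3)
  seg 6: up by d2 = 14 → (-16/3, 706/3)
  seg 7: left by d3 = 8 → (-40/3, 706/3)
  seg 8: up by d2 = 14 → (-40/3, 748/3)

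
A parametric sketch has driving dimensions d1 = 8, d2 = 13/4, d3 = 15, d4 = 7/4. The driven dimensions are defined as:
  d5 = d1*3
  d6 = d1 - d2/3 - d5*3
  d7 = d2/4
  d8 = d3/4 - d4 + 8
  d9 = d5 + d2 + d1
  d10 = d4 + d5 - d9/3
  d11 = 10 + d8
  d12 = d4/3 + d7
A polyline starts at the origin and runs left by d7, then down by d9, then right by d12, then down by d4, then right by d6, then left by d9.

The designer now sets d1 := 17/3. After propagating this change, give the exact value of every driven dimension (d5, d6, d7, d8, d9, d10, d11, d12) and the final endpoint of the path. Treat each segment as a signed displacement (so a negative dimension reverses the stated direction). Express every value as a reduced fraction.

d5 = 17
d6 = -557/12
d7 = 13/16
d8 = 10
d9 = 311/12
d10 = 91/9
d11 = 20
d12 = 67/48
endpoint = (-287/4, -83/3)

Apply edit: d1 := 17/3
  d5 = d1*3 = 17
  d6 = d1 - d2/3 - d5*3 = -557/12
  d7 = d2/4 = 13/16
  d8 = d3/4 - d4 + 8 = 10
  d9 = d5 + d2 + d1 = 311/12
  d10 = d4 + d5 - d9/3 = 91/9
  d11 = 10 + d8 = 20
  d12 = d4/3 + d7 = 67/48
Walk from origin (0, 0):
  seg 1: left by d7 = 13/16 → (-13/16, 0)
  seg 2: down by d9 = 311/12 → (-13/16, -311/12)
  seg 3: right by d12 = 67/48 → (7/12, -311/12)
  seg 4: down by d4 = 7/4 → (7/12, -83/3)
  seg 5: right by d6 = -557/12 → (-275/6, -83/3)
  seg 6: left by d9 = 311/12 → (-287/4, -83/3)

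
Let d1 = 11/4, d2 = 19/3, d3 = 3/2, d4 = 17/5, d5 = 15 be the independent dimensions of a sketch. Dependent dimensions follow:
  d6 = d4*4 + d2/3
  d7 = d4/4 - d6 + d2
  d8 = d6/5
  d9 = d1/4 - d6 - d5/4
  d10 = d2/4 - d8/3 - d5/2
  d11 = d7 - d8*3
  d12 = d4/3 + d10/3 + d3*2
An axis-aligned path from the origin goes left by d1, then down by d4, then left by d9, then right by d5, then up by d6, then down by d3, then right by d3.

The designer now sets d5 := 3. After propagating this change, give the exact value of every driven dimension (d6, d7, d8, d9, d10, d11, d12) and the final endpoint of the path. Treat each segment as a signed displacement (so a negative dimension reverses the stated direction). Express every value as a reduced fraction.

Apply edit: d5 := 3
  d6 = d4*4 + d2/3 = 707/45
  d7 = d4/4 - d6 + d2 = -307/36
  d8 = d6/5 = 707/225
  d9 = d1/4 - d6 - d5/4 = -11357/720
  d10 = d2/4 - d8/3 - d5/2 = -2603/2700
  d11 = d7 - d8*3 = -16159/900
  d12 = d4/3 + d10/3 + d3*2 = 30877/8100
Walk from origin (0, 0):
  seg 1: left by d1 = 11/4 → (-11/4, 0)
  seg 2: down by d4 = 17/5 → (-11/4, -17/5)
  seg 3: left by d9 = -11357/720 → (9377/720, -17/5)
  seg 4: right by d5 = 3 → (11537/720, -17/5)
  seg 5: up by d6 = 707/45 → (11537/720, 554/45)
  seg 6: down by d3 = 3/2 → (11537/720, 973/90)
  seg 7: right by d3 = 3/2 → (12617/720, 973/90)

d6 = 707/45
d7 = -307/36
d8 = 707/225
d9 = -11357/720
d10 = -2603/2700
d11 = -16159/900
d12 = 30877/8100
endpoint = (12617/720, 973/90)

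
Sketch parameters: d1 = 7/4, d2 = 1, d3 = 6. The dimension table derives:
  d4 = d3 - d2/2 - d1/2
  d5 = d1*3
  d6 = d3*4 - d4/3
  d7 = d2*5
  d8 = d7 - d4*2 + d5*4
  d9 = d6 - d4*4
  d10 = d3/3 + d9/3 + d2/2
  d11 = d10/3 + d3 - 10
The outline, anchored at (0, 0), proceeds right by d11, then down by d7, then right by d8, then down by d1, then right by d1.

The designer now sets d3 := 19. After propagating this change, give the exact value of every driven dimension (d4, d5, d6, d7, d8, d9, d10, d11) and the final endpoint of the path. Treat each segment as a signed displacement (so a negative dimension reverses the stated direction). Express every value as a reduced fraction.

d4 = 141/8
d5 = 21/4
d6 = 561/8
d7 = 5
d8 = -37/4
d9 = -3/8
d10 = 161/24
d11 = 809/72
endpoint = (269/72, -27/4)

Apply edit: d3 := 19
  d4 = d3 - d2/2 - d1/2 = 141/8
  d5 = d1*3 = 21/4
  d6 = d3*4 - d4/3 = 561/8
  d7 = d2*5 = 5
  d8 = d7 - d4*2 + d5*4 = -37/4
  d9 = d6 - d4*4 = -3/8
  d10 = d3/3 + d9/3 + d2/2 = 161/24
  d11 = d10/3 + d3 - 10 = 809/72
Walk from origin (0, 0):
  seg 1: right by d11 = 809/72 → (809/72, 0)
  seg 2: down by d7 = 5 → (809/72, -5)
  seg 3: right by d8 = -37/4 → (143/72, -5)
  seg 4: down by d1 = 7/4 → (143/72, -27/4)
  seg 5: right by d1 = 7/4 → (269/72, -27/4)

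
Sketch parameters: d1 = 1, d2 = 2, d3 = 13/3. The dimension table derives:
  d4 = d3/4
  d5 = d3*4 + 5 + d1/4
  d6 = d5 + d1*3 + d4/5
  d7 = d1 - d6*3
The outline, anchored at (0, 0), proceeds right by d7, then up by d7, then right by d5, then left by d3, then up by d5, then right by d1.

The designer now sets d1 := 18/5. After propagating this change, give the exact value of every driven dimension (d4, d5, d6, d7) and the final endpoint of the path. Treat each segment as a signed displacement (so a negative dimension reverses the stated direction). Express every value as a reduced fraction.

Apply edit: d1 := 18/5
  d4 = d3/4 = 13/12
  d5 = d3*4 + 5 + d1/4 = 697/30
  d6 = d5 + d1*3 + d4/5 = 137/4
  d7 = d1 - d6*3 = -1983/20
Walk from origin (0, 0):
  seg 1: right by d7 = -1983/20 → (-1983/20, 0)
  seg 2: up by d7 = -1983/20 → (-1983/20, -1983/20)
  seg 3: right by d5 = 697/30 → (-911/12, -1983/20)
  seg 4: left by d3 = 13/3 → (-321/4, -1983/20)
  seg 5: up by d5 = 697/30 → (-321/4, -911/12)
  seg 6: right by d1 = 18/5 → (-1533/20, -911/12)

d4 = 13/12
d5 = 697/30
d6 = 137/4
d7 = -1983/20
endpoint = (-1533/20, -911/12)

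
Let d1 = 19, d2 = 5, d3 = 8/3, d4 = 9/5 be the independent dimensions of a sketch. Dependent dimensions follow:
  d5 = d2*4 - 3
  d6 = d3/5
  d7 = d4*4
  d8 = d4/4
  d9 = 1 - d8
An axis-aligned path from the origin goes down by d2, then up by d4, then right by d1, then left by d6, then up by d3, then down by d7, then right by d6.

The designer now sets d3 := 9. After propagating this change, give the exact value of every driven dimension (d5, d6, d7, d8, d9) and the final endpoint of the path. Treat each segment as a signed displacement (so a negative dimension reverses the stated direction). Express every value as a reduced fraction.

Apply edit: d3 := 9
  d5 = d2*4 - 3 = 17
  d6 = d3/5 = 9/5
  d7 = d4*4 = 36/5
  d8 = d4/4 = 9/20
  d9 = 1 - d8 = 11/20
Walk from origin (0, 0):
  seg 1: down by d2 = 5 → (0, -5)
  seg 2: up by d4 = 9/5 → (0, -16/5)
  seg 3: right by d1 = 19 → (19, -16/5)
  seg 4: left by d6 = 9/5 → (86/5, -16/5)
  seg 5: up by d3 = 9 → (86/5, 29/5)
  seg 6: down by d7 = 36/5 → (86/5, -7/5)
  seg 7: right by d6 = 9/5 → (19, -7/5)

d5 = 17
d6 = 9/5
d7 = 36/5
d8 = 9/20
d9 = 11/20
endpoint = (19, -7/5)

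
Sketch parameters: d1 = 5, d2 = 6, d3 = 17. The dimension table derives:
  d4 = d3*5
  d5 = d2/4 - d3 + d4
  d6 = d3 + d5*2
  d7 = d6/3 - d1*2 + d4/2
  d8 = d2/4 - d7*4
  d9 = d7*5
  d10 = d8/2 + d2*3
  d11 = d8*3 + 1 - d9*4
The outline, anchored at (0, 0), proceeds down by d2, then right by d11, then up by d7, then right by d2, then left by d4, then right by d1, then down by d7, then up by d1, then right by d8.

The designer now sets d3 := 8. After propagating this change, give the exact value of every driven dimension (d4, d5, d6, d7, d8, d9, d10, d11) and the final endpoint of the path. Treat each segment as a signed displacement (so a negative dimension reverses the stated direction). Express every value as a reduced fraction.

Apply edit: d3 := 8
  d4 = d3*5 = 40
  d5 = d2/4 - d3 + d4 = 67/2
  d6 = d3 + d5*2 = 75
  d7 = d6/3 - d1*2 + d4/2 = 35
  d8 = d2/4 - d7*4 = -277/2
  d9 = d7*5 = 175
  d10 = d8/2 + d2*3 = -205/4
  d11 = d8*3 + 1 - d9*4 = -2229/2
Walk from origin (0, 0):
  seg 1: down by d2 = 6 → (0, -6)
  seg 2: right by d11 = -2229/2 → (-2229/2, -6)
  seg 3: up by d7 = 35 → (-2229/2, 29)
  seg 4: right by d2 = 6 → (-2217/2, 29)
  seg 5: left by d4 = 40 → (-2297/2, 29)
  seg 6: right by d1 = 5 → (-2287/2, 29)
  seg 7: down by d7 = 35 → (-2287/2, -6)
  seg 8: up by d1 = 5 → (-2287/2, -1)
  seg 9: right by d8 = -277/2 → (-1282, -1)

d4 = 40
d5 = 67/2
d6 = 75
d7 = 35
d8 = -277/2
d9 = 175
d10 = -205/4
d11 = -2229/2
endpoint = (-1282, -1)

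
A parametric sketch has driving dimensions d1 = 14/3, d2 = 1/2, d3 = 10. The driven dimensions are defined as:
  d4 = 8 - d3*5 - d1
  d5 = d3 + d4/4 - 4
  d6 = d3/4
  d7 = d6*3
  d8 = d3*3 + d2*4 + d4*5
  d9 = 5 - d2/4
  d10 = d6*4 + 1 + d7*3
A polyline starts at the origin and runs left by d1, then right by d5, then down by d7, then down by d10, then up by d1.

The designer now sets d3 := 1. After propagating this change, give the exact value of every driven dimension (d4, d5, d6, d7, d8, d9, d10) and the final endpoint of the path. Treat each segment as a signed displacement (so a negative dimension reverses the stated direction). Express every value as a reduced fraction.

d4 = -5/3
d5 = -41/12
d6 = 1/4
d7 = 3/4
d8 = -10/3
d9 = 39/8
d10 = 17/4
endpoint = (-97/12, -1/3)

Apply edit: d3 := 1
  d4 = 8 - d3*5 - d1 = -5/3
  d5 = d3 + d4/4 - 4 = -41/12
  d6 = d3/4 = 1/4
  d7 = d6*3 = 3/4
  d8 = d3*3 + d2*4 + d4*5 = -10/3
  d9 = 5 - d2/4 = 39/8
  d10 = d6*4 + 1 + d7*3 = 17/4
Walk from origin (0, 0):
  seg 1: left by d1 = 14/3 → (-14/3, 0)
  seg 2: right by d5 = -41/12 → (-97/12, 0)
  seg 3: down by d7 = 3/4 → (-97/12, -3/4)
  seg 4: down by d10 = 17/4 → (-97/12, -5)
  seg 5: up by d1 = 14/3 → (-97/12, -1/3)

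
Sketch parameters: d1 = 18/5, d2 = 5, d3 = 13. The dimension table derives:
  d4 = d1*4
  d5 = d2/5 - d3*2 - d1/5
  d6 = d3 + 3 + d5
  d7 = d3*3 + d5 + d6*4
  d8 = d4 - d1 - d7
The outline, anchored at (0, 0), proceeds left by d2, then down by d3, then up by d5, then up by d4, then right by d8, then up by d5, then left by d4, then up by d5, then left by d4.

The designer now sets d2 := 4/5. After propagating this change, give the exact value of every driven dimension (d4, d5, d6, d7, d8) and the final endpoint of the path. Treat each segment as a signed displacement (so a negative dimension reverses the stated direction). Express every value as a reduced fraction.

d4 = 72/5
d5 = -664/25
d6 = -264/25
d7 = -149/5
d8 = 203/5
endpoint = (11, -1957/25)

Apply edit: d2 := 4/5
  d4 = d1*4 = 72/5
  d5 = d2/5 - d3*2 - d1/5 = -664/25
  d6 = d3 + 3 + d5 = -264/25
  d7 = d3*3 + d5 + d6*4 = -149/5
  d8 = d4 - d1 - d7 = 203/5
Walk from origin (0, 0):
  seg 1: left by d2 = 4/5 → (-4/5, 0)
  seg 2: down by d3 = 13 → (-4/5, -13)
  seg 3: up by d5 = -664/25 → (-4/5, -989/25)
  seg 4: up by d4 = 72/5 → (-4/5, -629/25)
  seg 5: right by d8 = 203/5 → (199/5, -629/25)
  seg 6: up by d5 = -664/25 → (199/5, -1293/25)
  seg 7: left by d4 = 72/5 → (127/5, -1293/25)
  seg 8: up by d5 = -664/25 → (127/5, -1957/25)
  seg 9: left by d4 = 72/5 → (11, -1957/25)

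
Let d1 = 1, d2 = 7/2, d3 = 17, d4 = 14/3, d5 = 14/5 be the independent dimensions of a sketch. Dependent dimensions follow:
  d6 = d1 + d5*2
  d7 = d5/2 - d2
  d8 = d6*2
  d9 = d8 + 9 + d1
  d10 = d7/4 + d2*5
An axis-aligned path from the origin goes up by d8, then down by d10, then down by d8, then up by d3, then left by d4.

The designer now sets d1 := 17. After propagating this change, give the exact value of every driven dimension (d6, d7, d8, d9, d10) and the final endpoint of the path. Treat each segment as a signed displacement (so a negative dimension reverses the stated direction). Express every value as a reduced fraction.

Apply edit: d1 := 17
  d6 = d1 + d5*2 = 113/5
  d7 = d5/2 - d2 = -21/10
  d8 = d6*2 = 226/5
  d9 = d8 + 9 + d1 = 356/5
  d10 = d7/4 + d2*5 = 679/40
Walk from origin (0, 0):
  seg 1: up by d8 = 226/5 → (0, 226/5)
  seg 2: down by d10 = 679/40 → (0, 1129/40)
  seg 3: down by d8 = 226/5 → (0, -679/40)
  seg 4: up by d3 = 17 → (0, 1/40)
  seg 5: left by d4 = 14/3 → (-14/3, 1/40)

d6 = 113/5
d7 = -21/10
d8 = 226/5
d9 = 356/5
d10 = 679/40
endpoint = (-14/3, 1/40)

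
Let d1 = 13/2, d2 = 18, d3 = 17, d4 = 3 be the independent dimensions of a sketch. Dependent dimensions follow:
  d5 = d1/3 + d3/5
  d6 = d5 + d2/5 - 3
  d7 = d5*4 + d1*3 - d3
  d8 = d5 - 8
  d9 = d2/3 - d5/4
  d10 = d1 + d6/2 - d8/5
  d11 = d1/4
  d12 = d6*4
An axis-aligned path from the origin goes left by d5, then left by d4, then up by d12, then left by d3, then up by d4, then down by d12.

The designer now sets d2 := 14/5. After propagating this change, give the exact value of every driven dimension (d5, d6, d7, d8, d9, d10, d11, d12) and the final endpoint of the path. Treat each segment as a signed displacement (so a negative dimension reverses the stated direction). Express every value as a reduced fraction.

Apply edit: d2 := 14/5
  d5 = d1/3 + d3/5 = 167/30
  d6 = d5 + d2/5 - 3 = 469/150
  d7 = d5*4 + d1*3 - d3 = 743/30
  d8 = d5 - 8 = -73/30
  d9 = d2/3 - d5/4 = -11/24
  d10 = d1 + d6/2 - d8/5 = 171/20
  d11 = d1/4 = 13/8
  d12 = d6*4 = 938/75
Walk from origin (0, 0):
  seg 1: left by d5 = 167/30 → (-167/30, 0)
  seg 2: left by d4 = 3 → (-257/30, 0)
  seg 3: up by d12 = 938/75 → (-257/30, 938/75)
  seg 4: left by d3 = 17 → (-767/30, 938/75)
  seg 5: up by d4 = 3 → (-767/30, 1163/75)
  seg 6: down by d12 = 938/75 → (-767/30, 3)

d5 = 167/30
d6 = 469/150
d7 = 743/30
d8 = -73/30
d9 = -11/24
d10 = 171/20
d11 = 13/8
d12 = 938/75
endpoint = (-767/30, 3)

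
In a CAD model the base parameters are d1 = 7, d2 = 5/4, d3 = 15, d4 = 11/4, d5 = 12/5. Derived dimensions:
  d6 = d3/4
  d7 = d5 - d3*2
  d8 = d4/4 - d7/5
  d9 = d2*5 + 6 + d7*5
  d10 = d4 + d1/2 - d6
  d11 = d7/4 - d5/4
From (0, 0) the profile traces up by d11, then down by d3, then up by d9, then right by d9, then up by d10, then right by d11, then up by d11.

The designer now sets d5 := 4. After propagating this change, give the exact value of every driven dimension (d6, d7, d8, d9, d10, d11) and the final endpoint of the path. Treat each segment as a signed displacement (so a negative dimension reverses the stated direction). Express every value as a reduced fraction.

Apply edit: d5 := 4
  d6 = d3/4 = 15/4
  d7 = d5 - d3*2 = -26
  d8 = d4/4 - d7/5 = 471/80
  d9 = d2*5 + 6 + d7*5 = -471/4
  d10 = d4 + d1/2 - d6 = 5/2
  d11 = d7/4 - d5/4 = -15/2
Walk from origin (0, 0):
  seg 1: up by d11 = -15/2 → (0, -15/2)
  seg 2: down by d3 = 15 → (0, -45/2)
  seg 3: up by d9 = -471/4 → (0, -561/4)
  seg 4: right by d9 = -471/4 → (-471/4, -561/4)
  seg 5: up by d10 = 5/2 → (-471/4, -551/4)
  seg 6: right by d11 = -15/2 → (-501/4, -551/4)
  seg 7: up by d11 = -15/2 → (-501/4, -581/4)

d6 = 15/4
d7 = -26
d8 = 471/80
d9 = -471/4
d10 = 5/2
d11 = -15/2
endpoint = (-501/4, -581/4)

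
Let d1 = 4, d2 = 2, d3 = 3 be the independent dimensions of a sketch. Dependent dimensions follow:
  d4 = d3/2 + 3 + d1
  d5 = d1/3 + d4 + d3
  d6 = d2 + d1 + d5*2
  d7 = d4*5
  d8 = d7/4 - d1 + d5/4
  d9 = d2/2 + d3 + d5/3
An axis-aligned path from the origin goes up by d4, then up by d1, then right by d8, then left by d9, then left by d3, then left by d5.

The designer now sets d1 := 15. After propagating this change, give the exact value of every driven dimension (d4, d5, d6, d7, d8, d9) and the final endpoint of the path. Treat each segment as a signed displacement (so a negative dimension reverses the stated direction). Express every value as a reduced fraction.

d4 = 39/2
d5 = 55/2
d6 = 72
d7 = 195/2
d8 = 65/4
d9 = 79/6
endpoint = (-329/12, 69/2)

Apply edit: d1 := 15
  d4 = d3/2 + 3 + d1 = 39/2
  d5 = d1/3 + d4 + d3 = 55/2
  d6 = d2 + d1 + d5*2 = 72
  d7 = d4*5 = 195/2
  d8 = d7/4 - d1 + d5/4 = 65/4
  d9 = d2/2 + d3 + d5/3 = 79/6
Walk from origin (0, 0):
  seg 1: up by d4 = 39/2 → (0, 39/2)
  seg 2: up by d1 = 15 → (0, 69/2)
  seg 3: right by d8 = 65/4 → (65/4, 69/2)
  seg 4: left by d9 = 79/6 → (37/12, 69/2)
  seg 5: left by d3 = 3 → (1/12, 69/2)
  seg 6: left by d5 = 55/2 → (-329/12, 69/2)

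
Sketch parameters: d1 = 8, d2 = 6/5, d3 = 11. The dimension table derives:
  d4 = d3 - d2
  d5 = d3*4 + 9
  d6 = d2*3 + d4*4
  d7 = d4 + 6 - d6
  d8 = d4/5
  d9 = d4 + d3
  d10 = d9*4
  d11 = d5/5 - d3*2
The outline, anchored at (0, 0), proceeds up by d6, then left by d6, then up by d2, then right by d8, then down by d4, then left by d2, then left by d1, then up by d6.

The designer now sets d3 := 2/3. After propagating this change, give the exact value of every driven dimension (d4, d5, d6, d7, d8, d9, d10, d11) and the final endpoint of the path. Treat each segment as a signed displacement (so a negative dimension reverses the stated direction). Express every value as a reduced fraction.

d4 = -8/15
d5 = 35/3
d6 = 22/15
d7 = 4
d8 = -8/75
d9 = 2/15
d10 = 8/15
d11 = 1
endpoint = (-808/75, 14/3)

Apply edit: d3 := 2/3
  d4 = d3 - d2 = -8/15
  d5 = d3*4 + 9 = 35/3
  d6 = d2*3 + d4*4 = 22/15
  d7 = d4 + 6 - d6 = 4
  d8 = d4/5 = -8/75
  d9 = d4 + d3 = 2/15
  d10 = d9*4 = 8/15
  d11 = d5/5 - d3*2 = 1
Walk from origin (0, 0):
  seg 1: up by d6 = 22/15 → (0, 22/15)
  seg 2: left by d6 = 22/15 → (-22/15, 22/15)
  seg 3: up by d2 = 6/5 → (-22/15, 8/3)
  seg 4: right by d8 = -8/75 → (-118/75, 8/3)
  seg 5: down by d4 = -8/15 → (-118/75, 16/5)
  seg 6: left by d2 = 6/5 → (-208/75, 16/5)
  seg 7: left by d1 = 8 → (-808/75, 16/5)
  seg 8: up by d6 = 22/15 → (-808/75, 14/3)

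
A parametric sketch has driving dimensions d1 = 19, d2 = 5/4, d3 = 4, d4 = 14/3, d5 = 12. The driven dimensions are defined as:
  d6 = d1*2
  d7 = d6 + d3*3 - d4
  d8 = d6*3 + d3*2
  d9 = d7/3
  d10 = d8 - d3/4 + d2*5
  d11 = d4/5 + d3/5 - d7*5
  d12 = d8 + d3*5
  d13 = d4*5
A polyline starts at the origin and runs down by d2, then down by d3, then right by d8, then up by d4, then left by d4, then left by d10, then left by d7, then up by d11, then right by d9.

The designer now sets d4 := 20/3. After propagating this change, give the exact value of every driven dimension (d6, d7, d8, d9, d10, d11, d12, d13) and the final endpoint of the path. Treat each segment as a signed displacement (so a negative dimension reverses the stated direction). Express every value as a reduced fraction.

Apply edit: d4 := 20/3
  d6 = d1*2 = 38
  d7 = d6 + d3*3 - d4 = 130/3
  d8 = d6*3 + d3*2 = 122
  d9 = d7/3 = 130/9
  d10 = d8 - d3/4 + d2*5 = 509/4
  d11 = d4/5 + d3/5 - d7*5 = -3218/15
  d12 = d8 + d3*5 = 142
  d13 = d4*5 = 100/3
Walk from origin (0, 0):
  seg 1: down by d2 = 5/4 → (0, -5/4)
  seg 2: down by d3 = 4 → (0, -21/4)
  seg 3: right by d8 = 122 → (122, -21/4)
  seg 4: up by d4 = 20/3 → (122, 17/12)
  seg 5: left by d4 = 20/3 → (346/3, 17/12)
  seg 6: left by d10 = 509/4 → (-143/12, 17/12)
  seg 7: left by d7 = 130/3 → (-221/4, 17/12)
  seg 8: up by d11 = -3218/15 → (-221/4, -12787/60)
  seg 9: right by d9 = 130/9 → (-1469/36, -12787/60)

d6 = 38
d7 = 130/3
d8 = 122
d9 = 130/9
d10 = 509/4
d11 = -3218/15
d12 = 142
d13 = 100/3
endpoint = (-1469/36, -12787/60)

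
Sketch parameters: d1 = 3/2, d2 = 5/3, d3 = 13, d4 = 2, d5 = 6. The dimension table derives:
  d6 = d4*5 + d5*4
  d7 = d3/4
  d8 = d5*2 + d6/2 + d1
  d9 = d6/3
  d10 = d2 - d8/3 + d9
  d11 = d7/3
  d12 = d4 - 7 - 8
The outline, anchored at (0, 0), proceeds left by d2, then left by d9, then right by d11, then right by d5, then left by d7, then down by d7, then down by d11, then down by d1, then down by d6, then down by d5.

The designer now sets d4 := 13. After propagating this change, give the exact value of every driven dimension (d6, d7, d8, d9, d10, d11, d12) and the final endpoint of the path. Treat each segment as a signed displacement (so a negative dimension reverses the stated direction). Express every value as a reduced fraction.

d6 = 89
d7 = 13/4
d8 = 58
d9 = 89/3
d10 = 12
d11 = 13/12
d12 = -2
endpoint = (-55/2, -605/6)

Apply edit: d4 := 13
  d6 = d4*5 + d5*4 = 89
  d7 = d3/4 = 13/4
  d8 = d5*2 + d6/2 + d1 = 58
  d9 = d6/3 = 89/3
  d10 = d2 - d8/3 + d9 = 12
  d11 = d7/3 = 13/12
  d12 = d4 - 7 - 8 = -2
Walk from origin (0, 0):
  seg 1: left by d2 = 5/3 → (-5/3, 0)
  seg 2: left by d9 = 89/3 → (-94/3, 0)
  seg 3: right by d11 = 13/12 → (-121/4, 0)
  seg 4: right by d5 = 6 → (-97/4, 0)
  seg 5: left by d7 = 13/4 → (-55/2, 0)
  seg 6: down by d7 = 13/4 → (-55/2, -13/4)
  seg 7: down by d11 = 13/12 → (-55/2, -13/3)
  seg 8: down by d1 = 3/2 → (-55/2, -35/6)
  seg 9: down by d6 = 89 → (-55/2, -569/6)
  seg 10: down by d5 = 6 → (-55/2, -605/6)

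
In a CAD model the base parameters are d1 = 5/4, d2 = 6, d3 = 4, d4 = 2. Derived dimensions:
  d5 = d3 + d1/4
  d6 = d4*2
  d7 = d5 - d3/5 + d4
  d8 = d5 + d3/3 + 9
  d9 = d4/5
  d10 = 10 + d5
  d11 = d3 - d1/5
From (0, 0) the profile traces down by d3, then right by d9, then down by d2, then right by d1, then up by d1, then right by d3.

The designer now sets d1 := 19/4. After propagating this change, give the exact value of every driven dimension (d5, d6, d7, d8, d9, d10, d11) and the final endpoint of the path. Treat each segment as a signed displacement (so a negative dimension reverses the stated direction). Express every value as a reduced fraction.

Apply edit: d1 := 19/4
  d5 = d3 + d1/4 = 83/16
  d6 = d4*2 = 4
  d7 = d5 - d3/5 + d4 = 511/80
  d8 = d5 + d3/3 + 9 = 745/48
  d9 = d4/5 = 2/5
  d10 = 10 + d5 = 243/16
  d11 = d3 - d1/5 = 61/20
Walk from origin (0, 0):
  seg 1: down by d3 = 4 → (0, -4)
  seg 2: right by d9 = 2/5 → (2/5, -4)
  seg 3: down by d2 = 6 → (2/5, -10)
  seg 4: right by d1 = 19/4 → (103/20, -10)
  seg 5: up by d1 = 19/4 → (103/20, -21/4)
  seg 6: right by d3 = 4 → (183/20, -21/4)

d5 = 83/16
d6 = 4
d7 = 511/80
d8 = 745/48
d9 = 2/5
d10 = 243/16
d11 = 61/20
endpoint = (183/20, -21/4)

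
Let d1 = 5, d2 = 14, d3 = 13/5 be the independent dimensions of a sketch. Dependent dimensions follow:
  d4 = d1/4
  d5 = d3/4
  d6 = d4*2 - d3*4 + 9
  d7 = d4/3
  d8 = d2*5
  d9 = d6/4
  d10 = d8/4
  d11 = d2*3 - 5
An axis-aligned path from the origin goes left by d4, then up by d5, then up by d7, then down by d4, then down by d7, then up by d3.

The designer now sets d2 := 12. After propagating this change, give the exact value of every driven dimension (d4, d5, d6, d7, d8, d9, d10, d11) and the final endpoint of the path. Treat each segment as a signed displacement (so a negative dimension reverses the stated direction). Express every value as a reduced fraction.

d4 = 5/4
d5 = 13/20
d6 = 11/10
d7 = 5/12
d8 = 60
d9 = 11/40
d10 = 15
d11 = 31
endpoint = (-5/4, 2)

Apply edit: d2 := 12
  d4 = d1/4 = 5/4
  d5 = d3/4 = 13/20
  d6 = d4*2 - d3*4 + 9 = 11/10
  d7 = d4/3 = 5/12
  d8 = d2*5 = 60
  d9 = d6/4 = 11/40
  d10 = d8/4 = 15
  d11 = d2*3 - 5 = 31
Walk from origin (0, 0):
  seg 1: left by d4 = 5/4 → (-5/4, 0)
  seg 2: up by d5 = 13/20 → (-5/4, 13/20)
  seg 3: up by d7 = 5/12 → (-5/4, 16/15)
  seg 4: down by d4 = 5/4 → (-5/4, -11/60)
  seg 5: down by d7 = 5/12 → (-5/4, -3/5)
  seg 6: up by d3 = 13/5 → (-5/4, 2)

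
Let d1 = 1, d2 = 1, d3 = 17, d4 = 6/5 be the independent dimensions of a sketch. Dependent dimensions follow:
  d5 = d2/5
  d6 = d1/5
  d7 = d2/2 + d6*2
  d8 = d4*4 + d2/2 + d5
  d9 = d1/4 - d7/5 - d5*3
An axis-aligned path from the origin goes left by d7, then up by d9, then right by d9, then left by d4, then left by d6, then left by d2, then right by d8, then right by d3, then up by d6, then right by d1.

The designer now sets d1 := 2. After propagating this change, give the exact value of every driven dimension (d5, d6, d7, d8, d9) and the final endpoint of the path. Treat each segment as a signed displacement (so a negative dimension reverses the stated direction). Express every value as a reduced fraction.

d5 = 1/5
d6 = 2/5
d7 = 13/10
d8 = 11/2
d9 = -9/25
endpoint = (506/25, 1/25)

Apply edit: d1 := 2
  d5 = d2/5 = 1/5
  d6 = d1/5 = 2/5
  d7 = d2/2 + d6*2 = 13/10
  d8 = d4*4 + d2/2 + d5 = 11/2
  d9 = d1/4 - d7/5 - d5*3 = -9/25
Walk from origin (0, 0):
  seg 1: left by d7 = 13/10 → (-13/10, 0)
  seg 2: up by d9 = -9/25 → (-13/10, -9/25)
  seg 3: right by d9 = -9/25 → (-83/50, -9/25)
  seg 4: left by d4 = 6/5 → (-143/50, -9/25)
  seg 5: left by d6 = 2/5 → (-163/50, -9/25)
  seg 6: left by d2 = 1 → (-213/50, -9/25)
  seg 7: right by d8 = 11/2 → (31/25, -9/25)
  seg 8: right by d3 = 17 → (456/25, -9/25)
  seg 9: up by d6 = 2/5 → (456/25, 1/25)
  seg 10: right by d1 = 2 → (506/25, 1/25)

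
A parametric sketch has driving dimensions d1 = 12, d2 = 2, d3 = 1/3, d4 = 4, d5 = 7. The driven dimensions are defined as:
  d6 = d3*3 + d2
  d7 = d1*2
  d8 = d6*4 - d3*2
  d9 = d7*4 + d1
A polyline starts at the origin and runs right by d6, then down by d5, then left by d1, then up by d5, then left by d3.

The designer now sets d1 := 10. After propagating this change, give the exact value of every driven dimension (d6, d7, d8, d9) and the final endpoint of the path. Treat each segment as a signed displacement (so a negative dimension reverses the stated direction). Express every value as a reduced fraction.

Apply edit: d1 := 10
  d6 = d3*3 + d2 = 3
  d7 = d1*2 = 20
  d8 = d6*4 - d3*2 = 34/3
  d9 = d7*4 + d1 = 90
Walk from origin (0, 0):
  seg 1: right by d6 = 3 → (3, 0)
  seg 2: down by d5 = 7 → (3, -7)
  seg 3: left by d1 = 10 → (-7, -7)
  seg 4: up by d5 = 7 → (-7, 0)
  seg 5: left by d3 = 1/3 → (-22/3, 0)

d6 = 3
d7 = 20
d8 = 34/3
d9 = 90
endpoint = (-22/3, 0)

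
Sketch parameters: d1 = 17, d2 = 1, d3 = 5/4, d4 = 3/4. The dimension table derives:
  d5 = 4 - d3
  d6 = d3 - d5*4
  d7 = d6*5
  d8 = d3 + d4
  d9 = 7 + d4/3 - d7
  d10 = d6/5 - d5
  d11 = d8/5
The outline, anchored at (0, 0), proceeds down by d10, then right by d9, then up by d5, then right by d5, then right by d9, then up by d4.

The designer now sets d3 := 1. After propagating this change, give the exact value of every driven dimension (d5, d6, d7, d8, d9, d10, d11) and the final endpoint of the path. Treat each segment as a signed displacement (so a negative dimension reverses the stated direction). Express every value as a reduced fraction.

d5 = 3
d6 = -11
d7 = -55
d8 = 7/4
d9 = 249/4
d10 = -26/5
d11 = 7/20
endpoint = (255/2, 179/20)

Apply edit: d3 := 1
  d5 = 4 - d3 = 3
  d6 = d3 - d5*4 = -11
  d7 = d6*5 = -55
  d8 = d3 + d4 = 7/4
  d9 = 7 + d4/3 - d7 = 249/4
  d10 = d6/5 - d5 = -26/5
  d11 = d8/5 = 7/20
Walk from origin (0, 0):
  seg 1: down by d10 = -26/5 → (0, 26/5)
  seg 2: right by d9 = 249/4 → (249/4, 26/5)
  seg 3: up by d5 = 3 → (249/4, 41/5)
  seg 4: right by d5 = 3 → (261/4, 41/5)
  seg 5: right by d9 = 249/4 → (255/2, 41/5)
  seg 6: up by d4 = 3/4 → (255/2, 179/20)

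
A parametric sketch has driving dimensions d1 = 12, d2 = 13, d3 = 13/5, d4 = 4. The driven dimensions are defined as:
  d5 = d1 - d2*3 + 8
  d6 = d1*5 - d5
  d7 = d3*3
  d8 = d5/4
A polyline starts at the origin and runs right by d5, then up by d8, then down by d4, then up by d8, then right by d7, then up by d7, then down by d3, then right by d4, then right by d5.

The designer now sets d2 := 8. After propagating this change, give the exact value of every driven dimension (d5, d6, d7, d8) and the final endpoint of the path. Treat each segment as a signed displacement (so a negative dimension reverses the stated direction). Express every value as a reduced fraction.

Apply edit: d2 := 8
  d5 = d1 - d2*3 + 8 = -4
  d6 = d1*5 - d5 = 64
  d7 = d3*3 = 39/5
  d8 = d5/4 = -1
Walk from origin (0, 0):
  seg 1: right by d5 = -4 → (-4, 0)
  seg 2: up by d8 = -1 → (-4, -1)
  seg 3: down by d4 = 4 → (-4, -5)
  seg 4: up by d8 = -1 → (-4, -6)
  seg 5: right by d7 = 39/5 → (19/5, -6)
  seg 6: up by d7 = 39/5 → (19/5, 9/5)
  seg 7: down by d3 = 13/5 → (19/5, -4/5)
  seg 8: right by d4 = 4 → (39/5, -4/5)
  seg 9: right by d5 = -4 → (19/5, -4/5)

d5 = -4
d6 = 64
d7 = 39/5
d8 = -1
endpoint = (19/5, -4/5)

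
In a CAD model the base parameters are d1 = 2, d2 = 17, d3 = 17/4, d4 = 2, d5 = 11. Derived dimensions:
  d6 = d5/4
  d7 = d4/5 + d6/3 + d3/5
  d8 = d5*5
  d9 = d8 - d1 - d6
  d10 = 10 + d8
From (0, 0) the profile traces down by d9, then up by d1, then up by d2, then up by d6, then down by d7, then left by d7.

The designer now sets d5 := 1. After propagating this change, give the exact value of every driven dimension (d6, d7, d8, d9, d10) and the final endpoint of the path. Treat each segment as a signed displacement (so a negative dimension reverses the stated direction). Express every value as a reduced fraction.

Apply edit: d5 := 1
  d6 = d5/4 = 1/4
  d7 = d4/5 + d6/3 + d3/5 = 4/3
  d8 = d5*5 = 5
  d9 = d8 - d1 - d6 = 11/4
  d10 = 10 + d8 = 15
Walk from origin (0, 0):
  seg 1: down by d9 = 11/4 → (0, -11/4)
  seg 2: up by d1 = 2 → (0, -3/4)
  seg 3: up by d2 = 17 → (0, 65/4)
  seg 4: up by d6 = 1/4 → (0, 33/2)
  seg 5: down by d7 = 4/3 → (0, 91/6)
  seg 6: left by d7 = 4/3 → (-4/3, 91/6)

d6 = 1/4
d7 = 4/3
d8 = 5
d9 = 11/4
d10 = 15
endpoint = (-4/3, 91/6)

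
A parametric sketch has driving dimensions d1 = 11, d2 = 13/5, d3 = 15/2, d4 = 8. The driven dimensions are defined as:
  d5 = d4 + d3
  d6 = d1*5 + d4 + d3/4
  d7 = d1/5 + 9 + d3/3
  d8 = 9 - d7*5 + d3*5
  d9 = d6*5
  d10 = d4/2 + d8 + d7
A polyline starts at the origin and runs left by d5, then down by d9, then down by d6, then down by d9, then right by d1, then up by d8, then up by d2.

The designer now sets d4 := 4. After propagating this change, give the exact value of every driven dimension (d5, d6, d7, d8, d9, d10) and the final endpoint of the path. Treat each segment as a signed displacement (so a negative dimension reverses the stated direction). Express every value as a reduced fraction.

d5 = 23/2
d6 = 487/8
d7 = 137/10
d8 = -22
d9 = 2435/8
d10 = -63/10
endpoint = (-1/2, -27561/40)

Apply edit: d4 := 4
  d5 = d4 + d3 = 23/2
  d6 = d1*5 + d4 + d3/4 = 487/8
  d7 = d1/5 + 9 + d3/3 = 137/10
  d8 = 9 - d7*5 + d3*5 = -22
  d9 = d6*5 = 2435/8
  d10 = d4/2 + d8 + d7 = -63/10
Walk from origin (0, 0):
  seg 1: left by d5 = 23/2 → (-23/2, 0)
  seg 2: down by d9 = 2435/8 → (-23/2, -2435/8)
  seg 3: down by d6 = 487/8 → (-23/2, -1461/4)
  seg 4: down by d9 = 2435/8 → (-23/2, -5357/8)
  seg 5: right by d1 = 11 → (-1/2, -5357/8)
  seg 6: up by d8 = -22 → (-1/2, -5533/8)
  seg 7: up by d2 = 13/5 → (-1/2, -27561/40)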